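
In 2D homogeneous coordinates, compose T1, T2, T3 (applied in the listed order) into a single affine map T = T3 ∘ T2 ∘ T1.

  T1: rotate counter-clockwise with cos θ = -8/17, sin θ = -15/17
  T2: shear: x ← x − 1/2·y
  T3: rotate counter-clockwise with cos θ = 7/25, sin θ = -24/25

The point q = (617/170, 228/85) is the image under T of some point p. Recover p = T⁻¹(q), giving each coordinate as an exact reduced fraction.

T1 = [-8/17 15/17 0; -15/17 -8/17 0; 0 0 1]
T2·T1 = [-1/34 19/17 0; -15/17 -8/17 0; 0 0 1]
T3·…·T1 = [-727/850 -59/425 0; -93/425 -512/425 0; 0 0 1]
det M = 1; M⁻¹ = [-512/425 59/425 0; 93/425 -727/850 0; 0 0 1]
M⁻¹ · (617/170, 228/85)ᵀ = (-4, -3/2)ᵀ

p = (-4, -3/2)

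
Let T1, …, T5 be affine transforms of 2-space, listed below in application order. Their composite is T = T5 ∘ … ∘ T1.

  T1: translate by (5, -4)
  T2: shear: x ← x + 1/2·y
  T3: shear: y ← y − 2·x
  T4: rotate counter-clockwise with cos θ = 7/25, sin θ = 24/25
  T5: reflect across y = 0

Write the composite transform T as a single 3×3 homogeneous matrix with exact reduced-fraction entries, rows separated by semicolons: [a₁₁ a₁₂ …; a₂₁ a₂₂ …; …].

T1 = [1 0 5; 0 1 -4; 0 0 1]
T2·T1 = [1 1/2 3; 0 1 -4; 0 0 1]
T3·…·T1 = [1 1/2 3; -2 0 -10; 0 0 1]
T4·…·T1 = [11/5 7/50 261/25; 2/5 12/25 2/25; 0 0 1]
T5·…·T1 = [11/5 7/50 261/25; -2/5 -12/25 -2/25; 0 0 1]

T = [11/5 7/50 261/25; -2/5 -12/25 -2/25; 0 0 1]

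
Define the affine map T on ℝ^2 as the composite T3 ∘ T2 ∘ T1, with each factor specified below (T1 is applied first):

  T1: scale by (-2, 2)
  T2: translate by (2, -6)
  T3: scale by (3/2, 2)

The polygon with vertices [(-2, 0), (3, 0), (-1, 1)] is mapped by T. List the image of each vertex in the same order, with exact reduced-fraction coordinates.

image vertices: (9, -12), (-6, -12), (6, -8)

T1 scale by (-2, 2): (-2, 0) → (4, 0); (3, 0) → (-6, 0); (-1, 1) → (2, 2)
T2 translate by (2, -6): (4, 0) → (6, -6); (-6, 0) → (-4, -6); (2, 2) → (4, -4)
T3 scale by (3/2, 2): (6, -6) → (9, -12); (-4, -6) → (-6, -12); (4, -4) → (6, -8)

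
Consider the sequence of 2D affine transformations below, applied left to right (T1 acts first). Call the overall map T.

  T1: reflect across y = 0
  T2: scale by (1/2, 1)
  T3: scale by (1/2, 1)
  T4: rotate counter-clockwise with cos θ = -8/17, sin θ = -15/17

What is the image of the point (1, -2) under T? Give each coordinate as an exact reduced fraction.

T(p) = (28/17, -79/68)

T1 reflect across y = 0: (1, -2) → (1, 2)
T2 scale by (1/2, 1): (1, 2) → (1/2, 2)
T3 scale by (1/2, 1): (1/2, 2) → (1/4, 2)
T4 rotate counter-clockwise with cos θ = -8/17, sin θ = -15/17: (1/4, 2) → (28/17, -79/68)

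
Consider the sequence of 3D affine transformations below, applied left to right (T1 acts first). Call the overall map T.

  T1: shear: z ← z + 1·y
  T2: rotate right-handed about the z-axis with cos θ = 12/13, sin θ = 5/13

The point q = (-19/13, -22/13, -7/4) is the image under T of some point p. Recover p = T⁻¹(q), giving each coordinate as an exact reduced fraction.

T1 = [1 0 0 0; 0 1 0 0; 0 1 1 0; 0 0 0 1]
T2·T1 = [12/13 -5/13 0 0; 5/13 12/13 0 0; 0 1 1 0; 0 0 0 1]
det M = 1; M⁻¹ = [12/13 5/13 0 0; -5/13 12/13 0 0; 5/13 -12/13 1 0; 0 0 0 1]
M⁻¹ · (-19/13, -22/13, -7/4)ᵀ = (-2, -1, -3/4)ᵀ

p = (-2, -1, -3/4)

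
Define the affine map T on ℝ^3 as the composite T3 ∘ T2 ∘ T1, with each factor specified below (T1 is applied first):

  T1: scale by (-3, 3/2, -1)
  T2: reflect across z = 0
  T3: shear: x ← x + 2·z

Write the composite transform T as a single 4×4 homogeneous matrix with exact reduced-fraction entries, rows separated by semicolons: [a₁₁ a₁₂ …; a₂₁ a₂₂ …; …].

T = [-3 0 2 0; 0 3/2 0 0; 0 0 1 0; 0 0 0 1]

T1 = [-3 0 0 0; 0 3/2 0 0; 0 0 -1 0; 0 0 0 1]
T2·T1 = [-3 0 0 0; 0 3/2 0 0; 0 0 1 0; 0 0 0 1]
T3·…·T1 = [-3 0 2 0; 0 3/2 0 0; 0 0 1 0; 0 0 0 1]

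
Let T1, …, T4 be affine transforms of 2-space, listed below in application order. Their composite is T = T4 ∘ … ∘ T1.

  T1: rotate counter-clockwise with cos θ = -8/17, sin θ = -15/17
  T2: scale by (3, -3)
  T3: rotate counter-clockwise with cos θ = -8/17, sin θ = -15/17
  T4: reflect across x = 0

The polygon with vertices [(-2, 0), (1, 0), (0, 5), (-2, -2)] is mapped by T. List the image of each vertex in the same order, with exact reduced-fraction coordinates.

T1 rotate counter-clockwise with cos θ = -8/17, sin θ = -15/17: (-2, 0) → (16/17, 30/17); (1, 0) → (-8/17, -15/17); (0, 5) → (75/17, -40/17); (-2, -2) → (-14/17, 46/17)
T2 scale by (3, -3): (16/17, 30/17) → (48/17, -90/17); (-8/17, -15/17) → (-24/17, 45/17); (75/17, -40/17) → (225/17, 120/17); (-14/17, 46/17) → (-42/17, -138/17)
T3 rotate counter-clockwise with cos θ = -8/17, sin θ = -15/17: (48/17, -90/17) → (-6, 0); (-24/17, 45/17) → (3, 0); (225/17, 120/17) → (0, -15); (-42/17, -138/17) → (-6, 6)
T4 reflect across x = 0: (-6, 0) → (6, 0); (3, 0) → (-3, 0); (0, -15) → (0, -15); (-6, 6) → (6, 6)

image vertices: (6, 0), (-3, 0), (0, -15), (6, 6)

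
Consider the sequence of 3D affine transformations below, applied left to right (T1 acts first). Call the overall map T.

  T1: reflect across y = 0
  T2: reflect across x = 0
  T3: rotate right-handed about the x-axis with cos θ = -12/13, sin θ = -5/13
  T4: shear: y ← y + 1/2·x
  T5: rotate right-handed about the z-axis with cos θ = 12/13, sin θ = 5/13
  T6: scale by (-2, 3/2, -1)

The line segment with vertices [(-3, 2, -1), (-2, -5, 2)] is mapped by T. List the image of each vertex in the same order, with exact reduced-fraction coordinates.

T1 reflect across y = 0: (-3, 2, -1) → (-3, -2, -1); (-2, -5, 2) → (-2, 5, 2)
T2 reflect across x = 0: (-3, -2, -1) → (3, -2, -1); (-2, 5, 2) → (2, 5, 2)
T3 rotate right-handed about the x-axis with cos θ = -12/13, sin θ = -5/13: (3, -2, -1) → (3, 19/13, 22/13); (2, 5, 2) → (2, -50/13, -49/13)
T4 shear: y ← y + 1/2·x: (3, 19/13, 22/13) → (3, 77/26, 22/13); (2, -50/13, -49/13) → (2, -37/13, -49/13)
T5 rotate right-handed about the z-axis with cos θ = 12/13, sin θ = 5/13: (3, 77/26, 22/13) → (551/338, 657/169, 22/13); (2, -37/13, -49/13) → (497/169, -314/169, -49/13)
T6 scale by (-2, 3/2, -1): (551/338, 657/169, 22/13) → (-551/169, 1971/338, -22/13); (497/169, -314/169, -49/13) → (-994/169, -471/169, 49/13)

image vertices: (-551/169, 1971/338, -22/13), (-994/169, -471/169, 49/13)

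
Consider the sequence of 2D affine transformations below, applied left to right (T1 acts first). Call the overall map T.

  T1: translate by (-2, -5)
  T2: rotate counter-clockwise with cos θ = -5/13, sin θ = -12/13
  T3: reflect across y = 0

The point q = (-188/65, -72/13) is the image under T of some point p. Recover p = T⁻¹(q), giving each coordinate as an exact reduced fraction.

p = (-2, 1/5)

T1 = [1 0 -2; 0 1 -5; 0 0 1]
T2·T1 = [-5/13 12/13 -50/13; -12/13 -5/13 49/13; 0 0 1]
T3·…·T1 = [-5/13 12/13 -50/13; 12/13 5/13 -49/13; 0 0 1]
det M = -1; M⁻¹ = [-5/13 12/13 2; 12/13 5/13 5; 0 0 1]
M⁻¹ · (-188/65, -72/13)ᵀ = (-2, 1/5)ᵀ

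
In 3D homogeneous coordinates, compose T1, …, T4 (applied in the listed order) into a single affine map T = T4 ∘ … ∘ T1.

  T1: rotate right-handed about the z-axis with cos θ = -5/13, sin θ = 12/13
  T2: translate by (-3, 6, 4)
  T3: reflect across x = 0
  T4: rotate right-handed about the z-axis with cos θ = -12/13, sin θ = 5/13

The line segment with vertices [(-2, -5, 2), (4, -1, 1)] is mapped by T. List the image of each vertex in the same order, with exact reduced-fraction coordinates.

image vertices: (-23/169, -1103/169, 6), (-1219/169, -1337/169, 5)

T1 rotate right-handed about the z-axis with cos θ = -5/13, sin θ = 12/13: (-2, -5, 2) → (70/13, 1/13, 2); (4, -1, 1) → (-8/13, 53/13, 1)
T2 translate by (-3, 6, 4): (70/13, 1/13, 2) → (31/13, 79/13, 6); (-8/13, 53/13, 1) → (-47/13, 131/13, 5)
T3 reflect across x = 0: (31/13, 79/13, 6) → (-31/13, 79/13, 6); (-47/13, 131/13, 5) → (47/13, 131/13, 5)
T4 rotate right-handed about the z-axis with cos θ = -12/13, sin θ = 5/13: (-31/13, 79/13, 6) → (-23/169, -1103/169, 6); (47/13, 131/13, 5) → (-1219/169, -1337/169, 5)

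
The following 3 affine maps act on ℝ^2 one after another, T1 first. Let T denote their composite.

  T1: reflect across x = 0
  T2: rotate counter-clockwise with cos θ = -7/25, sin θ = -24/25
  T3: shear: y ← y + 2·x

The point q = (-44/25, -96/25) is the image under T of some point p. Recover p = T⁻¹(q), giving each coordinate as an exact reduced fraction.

T1 = [-1 0 0; 0 1 0; 0 0 1]
T2·T1 = [7/25 24/25 0; 24/25 -7/25 0; 0 0 1]
T3·…·T1 = [7/25 24/25 0; 38/25 41/25 0; 0 0 1]
det M = -1; M⁻¹ = [-41/25 24/25 0; 38/25 -7/25 0; 0 0 1]
M⁻¹ · (-44/25, -96/25)ᵀ = (-4/5, -8/5)ᵀ

p = (-4/5, -8/5)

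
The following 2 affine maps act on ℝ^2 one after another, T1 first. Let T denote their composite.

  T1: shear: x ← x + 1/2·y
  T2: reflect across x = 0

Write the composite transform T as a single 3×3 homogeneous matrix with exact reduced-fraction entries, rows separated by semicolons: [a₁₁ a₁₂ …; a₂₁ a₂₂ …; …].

T = [-1 -1/2 0; 0 1 0; 0 0 1]

T1 = [1 1/2 0; 0 1 0; 0 0 1]
T2·T1 = [-1 -1/2 0; 0 1 0; 0 0 1]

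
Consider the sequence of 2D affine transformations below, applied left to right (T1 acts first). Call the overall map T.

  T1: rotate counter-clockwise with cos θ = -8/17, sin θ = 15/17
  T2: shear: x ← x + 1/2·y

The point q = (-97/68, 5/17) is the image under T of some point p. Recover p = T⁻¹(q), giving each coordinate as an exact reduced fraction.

T1 = [-8/17 -15/17 0; 15/17 -8/17 0; 0 0 1]
T2·T1 = [-1/34 -19/17 0; 15/17 -8/17 0; 0 0 1]
det M = 1; M⁻¹ = [-8/17 19/17 0; -15/17 -1/34 0; 0 0 1]
M⁻¹ · (-97/68, 5/17)ᵀ = (1, 5/4)ᵀ

p = (1, 5/4)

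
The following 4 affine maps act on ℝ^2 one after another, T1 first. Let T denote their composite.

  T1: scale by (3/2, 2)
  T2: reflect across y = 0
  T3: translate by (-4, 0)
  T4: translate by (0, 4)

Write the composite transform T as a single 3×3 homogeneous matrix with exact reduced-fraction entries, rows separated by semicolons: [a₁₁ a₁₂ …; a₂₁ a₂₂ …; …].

T1 = [3/2 0 0; 0 2 0; 0 0 1]
T2·T1 = [3/2 0 0; 0 -2 0; 0 0 1]
T3·…·T1 = [3/2 0 -4; 0 -2 0; 0 0 1]
T4·…·T1 = [3/2 0 -4; 0 -2 4; 0 0 1]

T = [3/2 0 -4; 0 -2 4; 0 0 1]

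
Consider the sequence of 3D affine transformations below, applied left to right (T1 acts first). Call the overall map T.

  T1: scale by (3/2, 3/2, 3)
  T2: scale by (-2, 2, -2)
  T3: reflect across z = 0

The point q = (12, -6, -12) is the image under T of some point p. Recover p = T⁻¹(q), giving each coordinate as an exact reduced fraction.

p = (-4, -2, -2)

T1 = [3/2 0 0 0; 0 3/2 0 0; 0 0 3 0; 0 0 0 1]
T2·T1 = [-3 0 0 0; 0 3 0 0; 0 0 -6 0; 0 0 0 1]
T3·…·T1 = [-3 0 0 0; 0 3 0 0; 0 0 6 0; 0 0 0 1]
det M = -54; M⁻¹ = [-1/3 0 0 0; 0 1/3 0 0; 0 0 1/6 0; 0 0 0 1]
M⁻¹ · (12, -6, -12)ᵀ = (-4, -2, -2)ᵀ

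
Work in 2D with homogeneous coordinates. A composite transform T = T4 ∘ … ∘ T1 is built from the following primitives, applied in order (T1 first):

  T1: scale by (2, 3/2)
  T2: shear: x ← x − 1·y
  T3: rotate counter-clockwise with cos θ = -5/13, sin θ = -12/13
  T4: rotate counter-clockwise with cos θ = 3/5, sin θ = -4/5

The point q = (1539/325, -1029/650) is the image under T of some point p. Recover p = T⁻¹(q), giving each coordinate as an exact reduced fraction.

p = (-3/4, 9/5)

T1 = [2 0 0; 0 3/2 0; 0 0 1]
T2·T1 = [2 -3/2 0; 0 3/2 0; 0 0 1]
T3·…·T1 = [-10/13 51/26 0; -24/13 21/26 0; 0 0 1]
T4·…·T1 = [-126/65 237/130 0; -32/65 -141/130 0; 0 0 1]
det M = 3; M⁻¹ = [-47/130 -79/130 0; 32/195 -42/65 0; 0 0 1]
M⁻¹ · (1539/325, -1029/650)ᵀ = (-3/4, 9/5)ᵀ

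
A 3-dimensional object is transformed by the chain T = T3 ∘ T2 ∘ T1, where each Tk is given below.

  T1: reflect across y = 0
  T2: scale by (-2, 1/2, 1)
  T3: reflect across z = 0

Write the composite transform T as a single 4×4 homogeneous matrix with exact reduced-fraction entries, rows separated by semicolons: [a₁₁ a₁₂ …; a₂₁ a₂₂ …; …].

T1 = [1 0 0 0; 0 -1 0 0; 0 0 1 0; 0 0 0 1]
T2·T1 = [-2 0 0 0; 0 -1/2 0 0; 0 0 1 0; 0 0 0 1]
T3·…·T1 = [-2 0 0 0; 0 -1/2 0 0; 0 0 -1 0; 0 0 0 1]

T = [-2 0 0 0; 0 -1/2 0 0; 0 0 -1 0; 0 0 0 1]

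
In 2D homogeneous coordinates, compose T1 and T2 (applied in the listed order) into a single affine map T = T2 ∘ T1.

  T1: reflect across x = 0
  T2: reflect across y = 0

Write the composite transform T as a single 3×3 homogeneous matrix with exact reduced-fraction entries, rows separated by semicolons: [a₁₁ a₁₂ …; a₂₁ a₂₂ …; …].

T = [-1 0 0; 0 -1 0; 0 0 1]

T1 = [-1 0 0; 0 1 0; 0 0 1]
T2·T1 = [-1 0 0; 0 -1 0; 0 0 1]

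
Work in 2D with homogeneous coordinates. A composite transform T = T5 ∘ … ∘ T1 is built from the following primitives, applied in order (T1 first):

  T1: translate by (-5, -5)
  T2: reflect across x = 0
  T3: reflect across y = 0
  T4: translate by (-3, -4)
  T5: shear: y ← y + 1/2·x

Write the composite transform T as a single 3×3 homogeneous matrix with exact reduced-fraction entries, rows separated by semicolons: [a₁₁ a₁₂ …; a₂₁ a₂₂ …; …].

T1 = [1 0 -5; 0 1 -5; 0 0 1]
T2·T1 = [-1 0 5; 0 1 -5; 0 0 1]
T3·…·T1 = [-1 0 5; 0 -1 5; 0 0 1]
T4·…·T1 = [-1 0 2; 0 -1 1; 0 0 1]
T5·…·T1 = [-1 0 2; -1/2 -1 2; 0 0 1]

T = [-1 0 2; -1/2 -1 2; 0 0 1]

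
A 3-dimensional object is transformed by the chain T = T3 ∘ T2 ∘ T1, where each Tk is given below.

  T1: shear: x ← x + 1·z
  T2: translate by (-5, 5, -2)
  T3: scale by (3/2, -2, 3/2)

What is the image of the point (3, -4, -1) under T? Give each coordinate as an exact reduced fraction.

T1 shear: x ← x + 1·z: (3, -4, -1) → (2, -4, -1)
T2 translate by (-5, 5, -2): (2, -4, -1) → (-3, 1, -3)
T3 scale by (3/2, -2, 3/2): (-3, 1, -3) → (-9/2, -2, -9/2)

T(p) = (-9/2, -2, -9/2)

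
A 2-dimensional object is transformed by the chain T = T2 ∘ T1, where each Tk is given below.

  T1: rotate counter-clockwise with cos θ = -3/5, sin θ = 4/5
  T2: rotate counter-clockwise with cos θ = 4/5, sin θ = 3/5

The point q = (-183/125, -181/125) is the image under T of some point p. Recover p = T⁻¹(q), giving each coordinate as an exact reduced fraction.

T1 = [-3/5 -4/5 0; 4/5 -3/5 0; 0 0 1]
T2·T1 = [-24/25 -7/25 0; 7/25 -24/25 0; 0 0 1]
det M = 1; M⁻¹ = [-24/25 7/25 0; -7/25 -24/25 0; 0 0 1]
M⁻¹ · (-183/125, -181/125)ᵀ = (1, 9/5)ᵀ

p = (1, 9/5)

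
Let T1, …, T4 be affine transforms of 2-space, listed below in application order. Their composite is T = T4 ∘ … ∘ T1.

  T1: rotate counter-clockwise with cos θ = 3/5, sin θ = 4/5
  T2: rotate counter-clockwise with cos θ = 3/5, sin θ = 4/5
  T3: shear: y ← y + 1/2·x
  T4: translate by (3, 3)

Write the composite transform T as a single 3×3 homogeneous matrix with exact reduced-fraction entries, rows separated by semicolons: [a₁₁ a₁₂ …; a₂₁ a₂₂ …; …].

T1 = [3/5 -4/5 0; 4/5 3/5 0; 0 0 1]
T2·T1 = [-7/25 -24/25 0; 24/25 -7/25 0; 0 0 1]
T3·…·T1 = [-7/25 -24/25 0; 41/50 -19/25 0; 0 0 1]
T4·…·T1 = [-7/25 -24/25 3; 41/50 -19/25 3; 0 0 1]

T = [-7/25 -24/25 3; 41/50 -19/25 3; 0 0 1]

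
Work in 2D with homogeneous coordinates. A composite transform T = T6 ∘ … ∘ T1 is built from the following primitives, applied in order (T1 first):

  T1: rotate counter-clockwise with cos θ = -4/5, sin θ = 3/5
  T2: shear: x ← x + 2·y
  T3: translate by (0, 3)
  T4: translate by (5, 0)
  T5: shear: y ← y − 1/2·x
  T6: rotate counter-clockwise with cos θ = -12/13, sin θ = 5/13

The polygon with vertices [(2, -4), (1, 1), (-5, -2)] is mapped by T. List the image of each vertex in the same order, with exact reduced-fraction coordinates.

image vertices: (-1757/130, 359/65), (-222/65, 8/65), (-783/130, 311/65)

T1 rotate counter-clockwise with cos θ = -4/5, sin θ = 3/5: (2, -4) → (4/5, 22/5); (1, 1) → (-7/5, -1/5); (-5, -2) → (26/5, -7/5)
T2 shear: x ← x + 2·y: (4/5, 22/5) → (48/5, 22/5); (-7/5, -1/5) → (-9/5, -1/5); (26/5, -7/5) → (12/5, -7/5)
T3 translate by (0, 3): (48/5, 22/5) → (48/5, 37/5); (-9/5, -1/5) → (-9/5, 14/5); (12/5, -7/5) → (12/5, 8/5)
T4 translate by (5, 0): (48/5, 37/5) → (73/5, 37/5); (-9/5, 14/5) → (16/5, 14/5); (12/5, 8/5) → (37/5, 8/5)
T5 shear: y ← y − 1/2·x: (73/5, 37/5) → (73/5, 1/10); (16/5, 14/5) → (16/5, 6/5); (37/5, 8/5) → (37/5, -21/10)
T6 rotate counter-clockwise with cos θ = -12/13, sin θ = 5/13: (73/5, 1/10) → (-1757/130, 359/65); (16/5, 6/5) → (-222/65, 8/65); (37/5, -21/10) → (-783/130, 311/65)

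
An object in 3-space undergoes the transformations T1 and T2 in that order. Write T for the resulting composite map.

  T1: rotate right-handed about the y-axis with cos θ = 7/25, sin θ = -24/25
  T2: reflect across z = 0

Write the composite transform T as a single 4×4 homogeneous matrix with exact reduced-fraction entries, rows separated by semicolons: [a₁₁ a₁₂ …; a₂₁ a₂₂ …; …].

T1 = [7/25 0 -24/25 0; 0 1 0 0; 24/25 0 7/25 0; 0 0 0 1]
T2·T1 = [7/25 0 -24/25 0; 0 1 0 0; -24/25 0 -7/25 0; 0 0 0 1]

T = [7/25 0 -24/25 0; 0 1 0 0; -24/25 0 -7/25 0; 0 0 0 1]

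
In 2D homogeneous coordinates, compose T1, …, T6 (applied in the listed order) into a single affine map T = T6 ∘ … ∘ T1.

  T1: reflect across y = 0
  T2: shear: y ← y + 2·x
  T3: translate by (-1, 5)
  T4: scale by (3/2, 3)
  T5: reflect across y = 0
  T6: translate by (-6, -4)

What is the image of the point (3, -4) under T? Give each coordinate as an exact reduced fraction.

T(p) = (-3, -49)

T1 reflect across y = 0: (3, -4) → (3, 4)
T2 shear: y ← y + 2·x: (3, 4) → (3, 10)
T3 translate by (-1, 5): (3, 10) → (2, 15)
T4 scale by (3/2, 3): (2, 15) → (3, 45)
T5 reflect across y = 0: (3, 45) → (3, -45)
T6 translate by (-6, -4): (3, -45) → (-3, -49)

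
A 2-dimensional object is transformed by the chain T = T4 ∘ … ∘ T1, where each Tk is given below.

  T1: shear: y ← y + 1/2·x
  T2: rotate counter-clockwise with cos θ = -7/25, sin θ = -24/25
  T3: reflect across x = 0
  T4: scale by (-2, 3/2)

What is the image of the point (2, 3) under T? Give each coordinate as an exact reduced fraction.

T1 shear: y ← y + 1/2·x: (2, 3) → (2, 4)
T2 rotate counter-clockwise with cos θ = -7/25, sin θ = -24/25: (2, 4) → (82/25, -76/25)
T3 reflect across x = 0: (82/25, -76/25) → (-82/25, -76/25)
T4 scale by (-2, 3/2): (-82/25, -76/25) → (164/25, -114/25)

T(p) = (164/25, -114/25)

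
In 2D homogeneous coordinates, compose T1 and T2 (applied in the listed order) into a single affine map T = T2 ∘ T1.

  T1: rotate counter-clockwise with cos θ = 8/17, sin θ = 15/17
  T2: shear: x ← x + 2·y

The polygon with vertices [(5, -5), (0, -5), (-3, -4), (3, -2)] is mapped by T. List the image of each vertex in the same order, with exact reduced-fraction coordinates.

T1 rotate counter-clockwise with cos θ = 8/17, sin θ = 15/17: (5, -5) → (115/17, 35/17); (0, -5) → (75/17, -40/17); (-3, -4) → (36/17, -77/17); (3, -2) → (54/17, 29/17)
T2 shear: x ← x + 2·y: (115/17, 35/17) → (185/17, 35/17); (75/17, -40/17) → (-5/17, -40/17); (36/17, -77/17) → (-118/17, -77/17); (54/17, 29/17) → (112/17, 29/17)

image vertices: (185/17, 35/17), (-5/17, -40/17), (-118/17, -77/17), (112/17, 29/17)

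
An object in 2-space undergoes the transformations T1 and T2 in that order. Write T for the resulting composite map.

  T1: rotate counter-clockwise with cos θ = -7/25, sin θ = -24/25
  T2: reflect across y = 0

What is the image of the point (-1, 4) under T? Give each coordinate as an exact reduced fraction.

T(p) = (103/25, 4/25)

T1 rotate counter-clockwise with cos θ = -7/25, sin θ = -24/25: (-1, 4) → (103/25, -4/25)
T2 reflect across y = 0: (103/25, -4/25) → (103/25, 4/25)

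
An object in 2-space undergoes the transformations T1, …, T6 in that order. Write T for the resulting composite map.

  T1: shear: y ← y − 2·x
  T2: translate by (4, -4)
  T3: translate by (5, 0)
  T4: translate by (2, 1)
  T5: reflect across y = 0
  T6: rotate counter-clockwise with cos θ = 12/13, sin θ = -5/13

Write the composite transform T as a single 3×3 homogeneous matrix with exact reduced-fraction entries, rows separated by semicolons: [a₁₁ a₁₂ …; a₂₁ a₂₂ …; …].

T1 = [1 0 0; -2 1 0; 0 0 1]
T2·T1 = [1 0 4; -2 1 -4; 0 0 1]
T3·…·T1 = [1 0 9; -2 1 -4; 0 0 1]
T4·…·T1 = [1 0 11; -2 1 -3; 0 0 1]
T5·…·T1 = [1 0 11; 2 -1 3; 0 0 1]
T6·…·T1 = [22/13 -5/13 147/13; 19/13 -12/13 -19/13; 0 0 1]

T = [22/13 -5/13 147/13; 19/13 -12/13 -19/13; 0 0 1]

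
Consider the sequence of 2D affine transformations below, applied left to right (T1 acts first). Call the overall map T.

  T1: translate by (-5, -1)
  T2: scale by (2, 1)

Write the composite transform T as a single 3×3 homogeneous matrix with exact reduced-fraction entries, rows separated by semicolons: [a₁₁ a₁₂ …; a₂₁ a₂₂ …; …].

T = [2 0 -10; 0 1 -1; 0 0 1]

T1 = [1 0 -5; 0 1 -1; 0 0 1]
T2·T1 = [2 0 -10; 0 1 -1; 0 0 1]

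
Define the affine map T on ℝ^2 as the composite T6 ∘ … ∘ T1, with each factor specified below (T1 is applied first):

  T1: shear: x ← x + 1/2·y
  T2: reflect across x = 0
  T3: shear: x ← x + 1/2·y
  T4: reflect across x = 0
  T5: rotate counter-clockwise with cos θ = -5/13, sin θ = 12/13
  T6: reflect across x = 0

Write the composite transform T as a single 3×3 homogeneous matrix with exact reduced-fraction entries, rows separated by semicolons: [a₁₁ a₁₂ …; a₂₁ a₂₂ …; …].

T1 = [1 1/2 0; 0 1 0; 0 0 1]
T2·T1 = [-1 -1/2 0; 0 1 0; 0 0 1]
T3·…·T1 = [-1 0 0; 0 1 0; 0 0 1]
T4·…·T1 = [1 0 0; 0 1 0; 0 0 1]
T5·…·T1 = [-5/13 -12/13 0; 12/13 -5/13 0; 0 0 1]
T6·…·T1 = [5/13 12/13 0; 12/13 -5/13 0; 0 0 1]

T = [5/13 12/13 0; 12/13 -5/13 0; 0 0 1]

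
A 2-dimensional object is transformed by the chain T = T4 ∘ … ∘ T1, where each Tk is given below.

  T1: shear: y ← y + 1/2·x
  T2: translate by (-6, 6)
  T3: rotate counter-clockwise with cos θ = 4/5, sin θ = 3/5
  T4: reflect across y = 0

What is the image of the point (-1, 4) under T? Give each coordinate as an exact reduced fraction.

T1 shear: y ← y + 1/2·x: (-1, 4) → (-1, 7/2)
T2 translate by (-6, 6): (-1, 7/2) → (-7, 19/2)
T3 rotate counter-clockwise with cos θ = 4/5, sin θ = 3/5: (-7, 19/2) → (-113/10, 17/5)
T4 reflect across y = 0: (-113/10, 17/5) → (-113/10, -17/5)

T(p) = (-113/10, -17/5)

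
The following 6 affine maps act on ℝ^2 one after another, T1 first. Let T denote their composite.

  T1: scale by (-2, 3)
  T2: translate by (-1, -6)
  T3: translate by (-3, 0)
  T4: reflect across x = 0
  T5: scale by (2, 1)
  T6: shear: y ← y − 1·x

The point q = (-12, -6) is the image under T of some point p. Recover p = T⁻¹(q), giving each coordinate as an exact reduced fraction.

p = (-5, -4)

T1 = [-2 0 0; 0 3 0; 0 0 1]
T2·T1 = [-2 0 -1; 0 3 -6; 0 0 1]
T3·…·T1 = [-2 0 -4; 0 3 -6; 0 0 1]
T4·…·T1 = [2 0 4; 0 3 -6; 0 0 1]
T5·…·T1 = [4 0 8; 0 3 -6; 0 0 1]
T6·…·T1 = [4 0 8; -4 3 -14; 0 0 1]
det M = 12; M⁻¹ = [1/4 0 -2; 1/3 1/3 2; 0 0 1]
M⁻¹ · (-12, -6)ᵀ = (-5, -4)ᵀ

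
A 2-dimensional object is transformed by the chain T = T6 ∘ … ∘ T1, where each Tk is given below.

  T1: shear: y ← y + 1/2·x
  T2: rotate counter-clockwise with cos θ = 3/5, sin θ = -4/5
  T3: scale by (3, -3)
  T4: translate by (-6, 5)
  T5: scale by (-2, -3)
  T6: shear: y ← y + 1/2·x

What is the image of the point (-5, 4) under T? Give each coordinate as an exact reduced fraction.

T(p) = (114/5, 81/2)

T1 shear: y ← y + 1/2·x: (-5, 4) → (-5, 3/2)
T2 rotate counter-clockwise with cos θ = 3/5, sin θ = -4/5: (-5, 3/2) → (-9/5, 49/10)
T3 scale by (3, -3): (-9/5, 49/10) → (-27/5, -147/10)
T4 translate by (-6, 5): (-27/5, -147/10) → (-57/5, -97/10)
T5 scale by (-2, -3): (-57/5, -97/10) → (114/5, 291/10)
T6 shear: y ← y + 1/2·x: (114/5, 291/10) → (114/5, 81/2)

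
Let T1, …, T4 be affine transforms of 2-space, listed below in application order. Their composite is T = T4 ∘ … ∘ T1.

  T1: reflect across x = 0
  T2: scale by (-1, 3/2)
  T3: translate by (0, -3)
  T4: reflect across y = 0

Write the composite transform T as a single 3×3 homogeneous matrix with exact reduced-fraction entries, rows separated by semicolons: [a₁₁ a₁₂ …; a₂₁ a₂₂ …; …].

T = [1 0 0; 0 -3/2 3; 0 0 1]

T1 = [-1 0 0; 0 1 0; 0 0 1]
T2·T1 = [1 0 0; 0 3/2 0; 0 0 1]
T3·…·T1 = [1 0 0; 0 3/2 -3; 0 0 1]
T4·…·T1 = [1 0 0; 0 -3/2 3; 0 0 1]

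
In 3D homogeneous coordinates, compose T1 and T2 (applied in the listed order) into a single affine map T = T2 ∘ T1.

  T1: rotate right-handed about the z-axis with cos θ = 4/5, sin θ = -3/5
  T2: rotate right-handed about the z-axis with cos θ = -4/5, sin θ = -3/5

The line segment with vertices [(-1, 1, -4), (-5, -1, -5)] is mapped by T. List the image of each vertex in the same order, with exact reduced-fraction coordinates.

image vertices: (1, -1, -4), (5, 1, -5)

T1 rotate right-handed about the z-axis with cos θ = 4/5, sin θ = -3/5: (-1, 1, -4) → (-1/5, 7/5, -4); (-5, -1, -5) → (-23/5, 11/5, -5)
T2 rotate right-handed about the z-axis with cos θ = -4/5, sin θ = -3/5: (-1/5, 7/5, -4) → (1, -1, -4); (-23/5, 11/5, -5) → (5, 1, -5)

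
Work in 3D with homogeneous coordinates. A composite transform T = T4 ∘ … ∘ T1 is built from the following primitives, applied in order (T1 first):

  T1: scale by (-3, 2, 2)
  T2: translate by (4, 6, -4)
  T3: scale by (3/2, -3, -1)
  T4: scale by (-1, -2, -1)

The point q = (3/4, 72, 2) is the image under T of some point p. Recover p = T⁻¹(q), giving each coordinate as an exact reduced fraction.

T1 = [-3 0 0 0; 0 2 0 0; 0 0 2 0; 0 0 0 1]
T2·T1 = [-3 0 0 4; 0 2 0 6; 0 0 2 -4; 0 0 0 1]
T3·…·T1 = [-9/2 0 0 6; 0 -6 0 -18; 0 0 -2 4; 0 0 0 1]
T4·…·T1 = [9/2 0 0 -6; 0 12 0 36; 0 0 2 -4; 0 0 0 1]
det M = 108; M⁻¹ = [2/9 0 0 4/3; 0 1/12 0 -3; 0 0 1/2 2; 0 0 0 1]
M⁻¹ · (3/4, 72, 2)ᵀ = (3/2, 3, 3)ᵀ

p = (3/2, 3, 3)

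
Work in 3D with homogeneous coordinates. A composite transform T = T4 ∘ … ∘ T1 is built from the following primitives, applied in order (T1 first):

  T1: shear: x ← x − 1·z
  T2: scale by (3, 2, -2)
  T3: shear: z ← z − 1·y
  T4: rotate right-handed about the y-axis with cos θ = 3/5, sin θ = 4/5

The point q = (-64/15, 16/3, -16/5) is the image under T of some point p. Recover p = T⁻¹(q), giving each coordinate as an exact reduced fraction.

T1 = [1 0 -1 0; 0 1 0 0; 0 0 1 0; 0 0 0 1]
T2·T1 = [3 0 -3 0; 0 2 0 0; 0 0 -2 0; 0 0 0 1]
T3·…·T1 = [3 0 -3 0; 0 2 0 0; 0 -2 -2 0; 0 0 0 1]
T4·…·T1 = [9/5 -8/5 -17/5 0; 0 2 0 0; -12/5 -6/5 6/5 0; 0 0 0 1]
det M = -12; M⁻¹ = [-1/5 -1/2 -17/30 0; 0 1/2 0 0; -2/5 -1/2 -3/10 0; 0 0 0 1]
M⁻¹ · (-64/15, 16/3, -16/5)ᵀ = (0, 8/3, 0)ᵀ

p = (0, 8/3, 0)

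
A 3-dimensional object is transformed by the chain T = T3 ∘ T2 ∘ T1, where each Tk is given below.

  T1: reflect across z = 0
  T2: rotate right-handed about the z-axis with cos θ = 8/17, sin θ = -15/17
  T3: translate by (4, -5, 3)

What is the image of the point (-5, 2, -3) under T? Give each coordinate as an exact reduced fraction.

T1 reflect across z = 0: (-5, 2, -3) → (-5, 2, 3)
T2 rotate right-handed about the z-axis with cos θ = 8/17, sin θ = -15/17: (-5, 2, 3) → (-10/17, 91/17, 3)
T3 translate by (4, -5, 3): (-10/17, 91/17, 3) → (58/17, 6/17, 6)

T(p) = (58/17, 6/17, 6)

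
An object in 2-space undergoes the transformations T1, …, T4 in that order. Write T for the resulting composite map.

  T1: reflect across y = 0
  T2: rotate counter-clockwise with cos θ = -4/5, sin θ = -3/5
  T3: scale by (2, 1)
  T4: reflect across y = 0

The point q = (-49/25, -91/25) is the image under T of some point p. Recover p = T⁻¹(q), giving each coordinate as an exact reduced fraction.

p = (-7/5, 7/2)

T1 = [1 0 0; 0 -1 0; 0 0 1]
T2·T1 = [-4/5 -3/5 0; -3/5 4/5 0; 0 0 1]
T3·…·T1 = [-8/5 -6/5 0; -3/5 4/5 0; 0 0 1]
T4·…·T1 = [-8/5 -6/5 0; 3/5 -4/5 0; 0 0 1]
det M = 2; M⁻¹ = [-2/5 3/5 0; -3/10 -4/5 0; 0 0 1]
M⁻¹ · (-49/25, -91/25)ᵀ = (-7/5, 7/2)ᵀ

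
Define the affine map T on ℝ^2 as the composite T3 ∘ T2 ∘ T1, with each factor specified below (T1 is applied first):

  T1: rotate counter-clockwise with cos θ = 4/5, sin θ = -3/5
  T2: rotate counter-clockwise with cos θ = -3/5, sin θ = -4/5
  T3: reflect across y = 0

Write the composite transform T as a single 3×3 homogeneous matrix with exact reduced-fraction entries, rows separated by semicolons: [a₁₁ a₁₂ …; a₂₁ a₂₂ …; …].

T1 = [4/5 3/5 0; -3/5 4/5 0; 0 0 1]
T2·T1 = [-24/25 7/25 0; -7/25 -24/25 0; 0 0 1]
T3·…·T1 = [-24/25 7/25 0; 7/25 24/25 0; 0 0 1]

T = [-24/25 7/25 0; 7/25 24/25 0; 0 0 1]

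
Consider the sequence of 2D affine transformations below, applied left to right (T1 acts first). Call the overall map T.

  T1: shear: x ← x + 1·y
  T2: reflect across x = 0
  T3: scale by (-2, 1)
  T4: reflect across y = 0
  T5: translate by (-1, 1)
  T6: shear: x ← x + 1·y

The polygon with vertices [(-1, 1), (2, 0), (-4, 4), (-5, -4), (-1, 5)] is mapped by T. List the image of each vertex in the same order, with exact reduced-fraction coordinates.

image vertices: (-1, 0), (4, 1), (-4, -3), (-14, 5), (3, -4)

T1 shear: x ← x + 1·y: (-1, 1) → (0, 1); (2, 0) → (2, 0); (-4, 4) → (0, 4); (-5, -4) → (-9, -4); (-1, 5) → (4, 5)
T2 reflect across x = 0: (0, 1) → (0, 1); (2, 0) → (-2, 0); (0, 4) → (0, 4); (-9, -4) → (9, -4); (4, 5) → (-4, 5)
T3 scale by (-2, 1): (0, 1) → (0, 1); (-2, 0) → (4, 0); (0, 4) → (0, 4); (9, -4) → (-18, -4); (-4, 5) → (8, 5)
T4 reflect across y = 0: (0, 1) → (0, -1); (4, 0) → (4, 0); (0, 4) → (0, -4); (-18, -4) → (-18, 4); (8, 5) → (8, -5)
T5 translate by (-1, 1): (0, -1) → (-1, 0); (4, 0) → (3, 1); (0, -4) → (-1, -3); (-18, 4) → (-19, 5); (8, -5) → (7, -4)
T6 shear: x ← x + 1·y: (-1, 0) → (-1, 0); (3, 1) → (4, 1); (-1, -3) → (-4, -3); (-19, 5) → (-14, 5); (7, -4) → (3, -4)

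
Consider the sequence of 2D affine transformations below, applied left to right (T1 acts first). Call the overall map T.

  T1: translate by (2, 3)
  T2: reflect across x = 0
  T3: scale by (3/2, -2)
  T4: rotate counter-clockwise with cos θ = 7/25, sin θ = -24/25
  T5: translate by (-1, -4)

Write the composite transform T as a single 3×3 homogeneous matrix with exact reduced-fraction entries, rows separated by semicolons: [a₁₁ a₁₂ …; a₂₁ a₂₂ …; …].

T = [-21/50 -48/25 -38/5; 36/25 -14/25 -14/5; 0 0 1]

T1 = [1 0 2; 0 1 3; 0 0 1]
T2·T1 = [-1 0 -2; 0 1 3; 0 0 1]
T3·…·T1 = [-3/2 0 -3; 0 -2 -6; 0 0 1]
T4·…·T1 = [-21/50 -48/25 -33/5; 36/25 -14/25 6/5; 0 0 1]
T5·…·T1 = [-21/50 -48/25 -38/5; 36/25 -14/25 -14/5; 0 0 1]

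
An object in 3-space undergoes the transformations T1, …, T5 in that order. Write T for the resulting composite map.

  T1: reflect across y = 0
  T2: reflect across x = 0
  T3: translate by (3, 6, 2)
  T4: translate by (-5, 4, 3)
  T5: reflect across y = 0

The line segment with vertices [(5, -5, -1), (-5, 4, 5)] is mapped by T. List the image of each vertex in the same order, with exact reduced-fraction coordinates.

T1 reflect across y = 0: (5, -5, -1) → (5, 5, -1); (-5, 4, 5) → (-5, -4, 5)
T2 reflect across x = 0: (5, 5, -1) → (-5, 5, -1); (-5, -4, 5) → (5, -4, 5)
T3 translate by (3, 6, 2): (-5, 5, -1) → (-2, 11, 1); (5, -4, 5) → (8, 2, 7)
T4 translate by (-5, 4, 3): (-2, 11, 1) → (-7, 15, 4); (8, 2, 7) → (3, 6, 10)
T5 reflect across y = 0: (-7, 15, 4) → (-7, -15, 4); (3, 6, 10) → (3, -6, 10)

image vertices: (-7, -15, 4), (3, -6, 10)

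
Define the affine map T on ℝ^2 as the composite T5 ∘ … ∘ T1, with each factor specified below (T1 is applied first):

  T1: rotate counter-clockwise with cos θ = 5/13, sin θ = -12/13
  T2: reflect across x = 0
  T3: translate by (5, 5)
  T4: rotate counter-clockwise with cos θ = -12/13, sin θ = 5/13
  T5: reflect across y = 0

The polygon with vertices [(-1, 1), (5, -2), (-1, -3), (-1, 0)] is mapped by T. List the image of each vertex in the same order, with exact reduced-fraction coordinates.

T1 rotate counter-clockwise with cos θ = 5/13, sin θ = -12/13: (-1, 1) → (7/13, 17/13); (5, -2) → (1/13, -70/13); (-1, -3) → (-41/13, -3/13); (-1, 0) → (-5/13, 12/13)
T2 reflect across x = 0: (7/13, 17/13) → (-7/13, 17/13); (1/13, -70/13) → (-1/13, -70/13); (-41/13, -3/13) → (41/13, -3/13); (-5/13, 12/13) → (5/13, 12/13)
T3 translate by (5, 5): (-7/13, 17/13) → (58/13, 82/13); (-1/13, -70/13) → (64/13, -5/13); (41/13, -3/13) → (106/13, 62/13); (5/13, 12/13) → (70/13, 77/13)
T4 rotate counter-clockwise with cos θ = -12/13, sin θ = 5/13: (58/13, 82/13) → (-1106/169, -694/169); (64/13, -5/13) → (-743/169, 380/169); (106/13, 62/13) → (-1582/169, -214/169); (70/13, 77/13) → (-1225/169, -574/169)
T5 reflect across y = 0: (-1106/169, -694/169) → (-1106/169, 694/169); (-743/169, 380/169) → (-743/169, -380/169); (-1582/169, -214/169) → (-1582/169, 214/169); (-1225/169, -574/169) → (-1225/169, 574/169)

image vertices: (-1106/169, 694/169), (-743/169, -380/169), (-1582/169, 214/169), (-1225/169, 574/169)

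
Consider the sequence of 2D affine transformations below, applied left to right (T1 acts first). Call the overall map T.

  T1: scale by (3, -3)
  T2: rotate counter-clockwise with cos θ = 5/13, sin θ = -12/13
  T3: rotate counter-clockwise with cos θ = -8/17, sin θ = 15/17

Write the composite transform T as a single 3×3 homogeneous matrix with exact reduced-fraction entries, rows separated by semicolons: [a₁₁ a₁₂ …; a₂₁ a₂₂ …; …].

T1 = [3 0 0; 0 -3 0; 0 0 1]
T2·T1 = [15/13 -36/13 0; -36/13 -15/13 0; 0 0 1]
T3·…·T1 = [420/221 513/221 0; 513/221 -420/221 0; 0 0 1]

T = [420/221 513/221 0; 513/221 -420/221 0; 0 0 1]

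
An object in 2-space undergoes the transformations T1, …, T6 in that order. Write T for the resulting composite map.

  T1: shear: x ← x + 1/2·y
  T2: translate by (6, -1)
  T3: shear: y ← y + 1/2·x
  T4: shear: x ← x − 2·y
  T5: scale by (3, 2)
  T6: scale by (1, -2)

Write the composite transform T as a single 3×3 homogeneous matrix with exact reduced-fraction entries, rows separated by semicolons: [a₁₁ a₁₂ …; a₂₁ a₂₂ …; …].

T = [0 -6 6; -2 -5 -8; 0 0 1]

T1 = [1 1/2 0; 0 1 0; 0 0 1]
T2·T1 = [1 1/2 6; 0 1 -1; 0 0 1]
T3·…·T1 = [1 1/2 6; 1/2 5/4 2; 0 0 1]
T4·…·T1 = [0 -2 2; 1/2 5/4 2; 0 0 1]
T5·…·T1 = [0 -6 6; 1 5/2 4; 0 0 1]
T6·…·T1 = [0 -6 6; -2 -5 -8; 0 0 1]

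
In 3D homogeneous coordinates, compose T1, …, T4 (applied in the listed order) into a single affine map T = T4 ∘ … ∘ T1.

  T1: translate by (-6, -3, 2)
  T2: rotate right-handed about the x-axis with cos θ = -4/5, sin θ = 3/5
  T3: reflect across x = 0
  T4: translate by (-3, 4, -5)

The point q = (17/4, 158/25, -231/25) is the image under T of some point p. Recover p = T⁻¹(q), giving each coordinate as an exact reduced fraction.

p = (-5/4, -7/5, 0)

T1 = [1 0 0 -6; 0 1 0 -3; 0 0 1 2; 0 0 0 1]
T2·T1 = [1 0 0 -6; 0 -4/5 -3/5 6/5; 0 3/5 -4/5 -17/5; 0 0 0 1]
T3·…·T1 = [-1 0 0 6; 0 -4/5 -3/5 6/5; 0 3/5 -4/5 -17/5; 0 0 0 1]
T4·…·T1 = [-1 0 0 3; 0 -4/5 -3/5 26/5; 0 3/5 -4/5 -42/5; 0 0 0 1]
det M = -1; M⁻¹ = [-1 0 0 3; 0 -4/5 3/5 46/5; 0 -3/5 -4/5 -18/5; 0 0 0 1]
M⁻¹ · (17/4, 158/25, -231/25)ᵀ = (-5/4, -7/5, 0)ᵀ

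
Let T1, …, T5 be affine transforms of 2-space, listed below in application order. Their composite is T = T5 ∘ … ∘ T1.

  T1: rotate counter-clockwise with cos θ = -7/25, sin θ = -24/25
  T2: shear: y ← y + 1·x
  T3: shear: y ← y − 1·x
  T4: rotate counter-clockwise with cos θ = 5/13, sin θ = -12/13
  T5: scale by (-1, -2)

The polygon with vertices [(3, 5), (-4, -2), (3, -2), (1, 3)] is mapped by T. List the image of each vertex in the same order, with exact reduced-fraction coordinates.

image vertices: (789/325, 3446/325), (-244/65, -316/65), (1041/325, -1076/325), (43/65, 402/65)

T1 rotate counter-clockwise with cos θ = -7/25, sin θ = -24/25: (3, 5) → (99/25, -107/25); (-4, -2) → (-4/5, 22/5); (3, -2) → (-69/25, -58/25); (1, 3) → (13/5, -9/5)
T2 shear: y ← y + 1·x: (99/25, -107/25) → (99/25, -8/25); (-4/5, 22/5) → (-4/5, 18/5); (-69/25, -58/25) → (-69/25, -127/25); (13/5, -9/5) → (13/5, 4/5)
T3 shear: y ← y − 1·x: (99/25, -8/25) → (99/25, -107/25); (-4/5, 18/5) → (-4/5, 22/5); (-69/25, -127/25) → (-69/25, -58/25); (13/5, 4/5) → (13/5, -9/5)
T4 rotate counter-clockwise with cos θ = 5/13, sin θ = -12/13: (99/25, -107/25) → (-789/325, -1723/325); (-4/5, 22/5) → (244/65, 158/65); (-69/25, -58/25) → (-1041/325, 538/325); (13/5, -9/5) → (-43/65, -201/65)
T5 scale by (-1, -2): (-789/325, -1723/325) → (789/325, 3446/325); (244/65, 158/65) → (-244/65, -316/65); (-1041/325, 538/325) → (1041/325, -1076/325); (-43/65, -201/65) → (43/65, 402/65)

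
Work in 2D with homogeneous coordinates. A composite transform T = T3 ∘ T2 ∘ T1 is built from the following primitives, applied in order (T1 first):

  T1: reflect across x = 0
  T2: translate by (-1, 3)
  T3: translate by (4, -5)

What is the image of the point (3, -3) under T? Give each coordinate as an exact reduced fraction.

T1 reflect across x = 0: (3, -3) → (-3, -3)
T2 translate by (-1, 3): (-3, -3) → (-4, 0)
T3 translate by (4, -5): (-4, 0) → (0, -5)

T(p) = (0, -5)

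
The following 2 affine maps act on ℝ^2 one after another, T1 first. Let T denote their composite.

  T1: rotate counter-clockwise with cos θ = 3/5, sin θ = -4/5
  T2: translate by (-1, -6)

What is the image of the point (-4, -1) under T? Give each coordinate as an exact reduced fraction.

T1 rotate counter-clockwise with cos θ = 3/5, sin θ = -4/5: (-4, -1) → (-16/5, 13/5)
T2 translate by (-1, -6): (-16/5, 13/5) → (-21/5, -17/5)

T(p) = (-21/5, -17/5)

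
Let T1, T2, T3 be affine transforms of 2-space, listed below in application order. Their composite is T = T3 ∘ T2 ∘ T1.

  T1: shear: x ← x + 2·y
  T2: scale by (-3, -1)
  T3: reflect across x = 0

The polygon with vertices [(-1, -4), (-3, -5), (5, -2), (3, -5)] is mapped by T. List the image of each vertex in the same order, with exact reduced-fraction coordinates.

T1 shear: x ← x + 2·y: (-1, -4) → (-9, -4); (-3, -5) → (-13, -5); (5, -2) → (1, -2); (3, -5) → (-7, -5)
T2 scale by (-3, -1): (-9, -4) → (27, 4); (-13, -5) → (39, 5); (1, -2) → (-3, 2); (-7, -5) → (21, 5)
T3 reflect across x = 0: (27, 4) → (-27, 4); (39, 5) → (-39, 5); (-3, 2) → (3, 2); (21, 5) → (-21, 5)

image vertices: (-27, 4), (-39, 5), (3, 2), (-21, 5)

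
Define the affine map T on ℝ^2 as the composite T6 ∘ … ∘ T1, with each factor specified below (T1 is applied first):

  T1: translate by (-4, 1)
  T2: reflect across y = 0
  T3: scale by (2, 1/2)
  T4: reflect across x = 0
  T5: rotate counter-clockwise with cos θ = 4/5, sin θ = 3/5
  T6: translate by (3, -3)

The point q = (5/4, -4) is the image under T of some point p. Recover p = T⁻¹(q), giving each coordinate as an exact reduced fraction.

p = (5, -3/2)

T1 = [1 0 -4; 0 1 1; 0 0 1]
T2·T1 = [1 0 -4; 0 -1 -1; 0 0 1]
T3·…·T1 = [2 0 -8; 0 -1/2 -1/2; 0 0 1]
T4·…·T1 = [-2 0 8; 0 -1/2 -1/2; 0 0 1]
T5·…·T1 = [-8/5 3/10 67/10; -6/5 -2/5 22/5; 0 0 1]
T6·…·T1 = [-8/5 3/10 97/10; -6/5 -2/5 7/5; 0 0 1]
det M = 1; M⁻¹ = [-2/5 -3/10 43/10; 6/5 -8/5 -47/5; 0 0 1]
M⁻¹ · (5/4, -4)ᵀ = (5, -3/2)ᵀ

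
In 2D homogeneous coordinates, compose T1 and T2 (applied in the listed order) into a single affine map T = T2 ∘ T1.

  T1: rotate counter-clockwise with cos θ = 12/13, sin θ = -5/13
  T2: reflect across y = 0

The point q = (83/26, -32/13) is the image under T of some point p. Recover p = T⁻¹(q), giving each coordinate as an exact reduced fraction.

p = (2, 7/2)

T1 = [12/13 5/13 0; -5/13 12/13 0; 0 0 1]
T2·T1 = [12/13 5/13 0; 5/13 -12/13 0; 0 0 1]
det M = -1; M⁻¹ = [12/13 5/13 0; 5/13 -12/13 0; 0 0 1]
M⁻¹ · (83/26, -32/13)ᵀ = (2, 7/2)ᵀ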